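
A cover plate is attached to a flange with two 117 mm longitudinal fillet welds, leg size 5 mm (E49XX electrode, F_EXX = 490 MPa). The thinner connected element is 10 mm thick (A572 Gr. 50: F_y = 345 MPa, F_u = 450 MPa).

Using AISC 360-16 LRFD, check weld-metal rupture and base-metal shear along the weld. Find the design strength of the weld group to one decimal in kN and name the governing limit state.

Weld metal: throat = 0.707×5 = 3.535 mm, L = 2×117 = 234 mm. φR_n = 0.75 × 0.6 × 490 × 3.535 × 234 = 182.4 kN.
Base metal shear (10 mm plate): yield φR_n = 1.0×0.6×345×10×234 = 484.4 kN; rupture φR_n = 0.75×0.6×450×10×234 = 473.9 kN; take 473.9 kN (rupture).
Governing: min(182.4, 473.9) = 182.4 kN → weld metal.

182.4 kN (weld metal governs)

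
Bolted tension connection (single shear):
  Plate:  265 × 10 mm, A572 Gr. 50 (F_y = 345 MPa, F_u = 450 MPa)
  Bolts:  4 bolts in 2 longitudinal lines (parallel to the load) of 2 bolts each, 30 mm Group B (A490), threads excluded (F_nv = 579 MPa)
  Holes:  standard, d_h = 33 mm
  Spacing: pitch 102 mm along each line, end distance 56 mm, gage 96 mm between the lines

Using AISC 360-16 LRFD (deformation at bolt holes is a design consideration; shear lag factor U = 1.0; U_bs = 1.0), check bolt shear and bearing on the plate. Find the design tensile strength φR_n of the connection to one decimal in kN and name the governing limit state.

Bolt shear: A_b = π(30)²/4 = 706.86 mm². φR_n = 0.75 × 579 × 706.86 × 4 × 1 = 1227.8 kN.
Bearing (10 mm plate, F_u = 450 MPa): end bolts L_c = 56 − 33/2 = 39.5, R_n = min(1.2×39.5×10×450, 2.4×30×10×450) = 213.3 kN/bolt; interior L_c = 102 − 33 = 69, R_n = 324 kN/bolt. φR_n = 0.75 × (2×213.3 + 2×324) = 806.0 kN.
Governing: min(1227.8, 806.0) = 806.0 kN → bearing.

806.0 kN (bearing governs)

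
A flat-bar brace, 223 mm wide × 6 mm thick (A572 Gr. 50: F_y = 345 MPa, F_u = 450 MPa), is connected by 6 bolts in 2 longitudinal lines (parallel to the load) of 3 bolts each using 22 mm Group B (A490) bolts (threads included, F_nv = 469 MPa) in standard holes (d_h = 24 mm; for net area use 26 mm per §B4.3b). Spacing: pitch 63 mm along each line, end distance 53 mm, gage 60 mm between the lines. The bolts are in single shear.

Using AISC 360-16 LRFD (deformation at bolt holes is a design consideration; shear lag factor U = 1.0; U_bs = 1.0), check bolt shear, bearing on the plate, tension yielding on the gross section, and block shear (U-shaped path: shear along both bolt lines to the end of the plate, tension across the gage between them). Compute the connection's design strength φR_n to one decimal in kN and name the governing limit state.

Bolt shear: A_b = π(22)²/4 = 380.13 mm². φR_n = 0.75 × 469 × 380.13 × 6 × 1 = 802.3 kN.
Bearing (6 mm plate, F_u = 450 MPa): end bolts L_c = 53 − 24/2 = 41, R_n = min(1.2×41×6×450, 2.4×22×6×450) = 132.84 kN/bolt; interior L_c = 63 − 24 = 39, R_n = 126.36 kN/bolt. φR_n = 0.75 × (2×132.84 + 4×126.36) = 578.3 kN.
Tension yield (gross): A_g = 223×6 = 1338 mm². φR_n = 0.90 × 345 × 1338 = 415.4 kN.
Block shear: shear path 2×[53+2×63] = 2×179 mm, A_gv = 2148, A_nv = 2×(179 − 2.5×26)×6 = 1368 mm²; tension across gage: (60 − 1×26)×6 = 204 mm². R_n = min(0.6×450×1368, 0.6×345×2148) + 1.0×450×204 = min(369.36, 444.64) + 91.8 = 461.16 kN. φR_n = 0.75 × 461.16 = 345.9 kN.
Governing: min(802.3, 578.3, 415.4, 345.9) = 345.9 kN → block shear.

345.9 kN (block shear governs)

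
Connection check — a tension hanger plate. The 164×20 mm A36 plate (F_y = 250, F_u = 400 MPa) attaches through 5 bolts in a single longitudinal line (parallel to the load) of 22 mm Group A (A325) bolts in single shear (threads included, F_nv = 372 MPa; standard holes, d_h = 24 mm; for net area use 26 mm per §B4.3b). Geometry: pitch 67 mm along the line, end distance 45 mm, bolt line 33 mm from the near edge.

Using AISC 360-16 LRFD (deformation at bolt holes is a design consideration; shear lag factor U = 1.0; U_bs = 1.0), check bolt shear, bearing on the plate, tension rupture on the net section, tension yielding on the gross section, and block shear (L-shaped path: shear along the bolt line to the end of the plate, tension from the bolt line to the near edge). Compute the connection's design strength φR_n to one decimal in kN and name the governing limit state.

530.3 kN (bolt shear governs)

Bolt shear: A_b = π(22)²/4 = 380.13 mm². φR_n = 0.75 × 372 × 380.13 × 5 × 1 = 530.3 kN.
Bearing (20 mm plate, F_u = 400 MPa): end bolts L_c = 45 − 24/2 = 33, R_n = min(1.2×33×20×400, 2.4×22×20×400) = 316.8 kN/bolt; interior L_c = 67 − 24 = 43, R_n = 412.8 kN/bolt. φR_n = 0.75 × (1×316.8 + 4×412.8) = 1476.0 kN.
Tension rupture (net): A_n = (164 − 1×26)×20 = 2760 mm² (U = 1.0, A_e = A_n). φR_n = 0.75 × 400 × 2760 = 828.0 kN.
Tension yield (gross): A_g = 164×20 = 3280 mm². φR_n = 0.90 × 250 × 3280 = 738.0 kN.
Block shear: shear path 1×[45+4×67] = 1×313 mm, A_gv = 6260, A_nv = 1×(313 − 4.5×26)×20 = 3920 mm²; tension to near edge: (33 − 0.5×26)×20 = 400 mm². R_n = min(0.6×400×3920, 0.6×250×6260) + 1.0×400×400 = min(940.8, 939) + 160 = 1099 kN. φR_n = 0.75 × 1099 = 824.3 kN.
Governing: min(530.3, 1476.0, 828.0, 738.0, 824.3) = 530.3 kN → bolt shear.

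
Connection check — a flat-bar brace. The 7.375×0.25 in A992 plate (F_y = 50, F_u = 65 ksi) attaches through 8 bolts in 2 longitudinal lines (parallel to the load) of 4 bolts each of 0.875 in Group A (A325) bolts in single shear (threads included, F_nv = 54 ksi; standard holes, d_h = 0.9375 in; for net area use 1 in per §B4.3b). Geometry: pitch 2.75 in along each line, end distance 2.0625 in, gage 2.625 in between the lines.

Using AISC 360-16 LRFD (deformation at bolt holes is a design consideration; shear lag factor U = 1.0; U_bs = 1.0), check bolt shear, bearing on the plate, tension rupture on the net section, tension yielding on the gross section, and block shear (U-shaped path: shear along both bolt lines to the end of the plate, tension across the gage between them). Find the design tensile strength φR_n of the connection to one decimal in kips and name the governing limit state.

65.5 kips (net-section rupture governs)

Bolt shear: A_b = π(0.875)²/4 = 0.60132 in². φR_n = 0.75 × 54 × 0.60132 × 8 × 1 = 194.8 kips.
Bearing (0.25 in plate, F_u = 65 ksi): end bolts L_c = 2.0625 − 0.9375/2 = 1.59375, R_n = min(1.2×1.59375×0.25×65, 2.4×0.875×0.25×65) = 31.078 kips/bolt; interior L_c = 2.75 − 0.9375 = 1.8125, R_n = 34.125 kips/bolt. φR_n = 0.75 × (2×31.078 + 6×34.125) = 200.2 kips.
Tension rupture (net): A_n = (7.375 − 2×1)×0.25 = 1.3438 in² (U = 1.0, A_e = A_n). φR_n = 0.75 × 65 × 1.3438 = 65.5 kips.
Tension yield (gross): A_g = 7.375×0.25 = 1.8438 in². φR_n = 0.90 × 50 × 1.8438 = 83.0 kips.
Block shear: shear path 2×[2.0625+3×2.75] = 2×10.3125 in, A_gv = 5.1563, A_nv = 2×(10.3125 − 3.5×1)×0.25 = 3.4063 in²; tension across gage: (2.625 − 1×1)×0.25 = 0.40625 in². R_n = min(0.6×65×3.4063, 0.6×50×5.1563) + 1.0×65×0.40625 = min(132.85, 154.69) + 26.406 = 159.26 kips. φR_n = 0.75 × 159.26 = 119.4 kips.
Governing: min(194.8, 200.2, 65.5, 83.0, 119.4) = 65.5 kips → net-section rupture.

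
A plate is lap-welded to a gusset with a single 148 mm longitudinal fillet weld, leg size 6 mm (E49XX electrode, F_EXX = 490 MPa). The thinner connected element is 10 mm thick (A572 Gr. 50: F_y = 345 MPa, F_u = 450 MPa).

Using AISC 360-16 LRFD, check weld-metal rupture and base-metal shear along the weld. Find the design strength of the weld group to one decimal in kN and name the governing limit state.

138.4 kN (weld metal governs)

Weld metal: throat = 0.707×6 = 4.242 mm, L = 148 mm. φR_n = 0.75 × 0.6 × 490 × 4.242 × 148 = 138.4 kN.
Base metal shear (10 mm plate): yield φR_n = 1.0×0.6×345×10×148 = 306.4 kN; rupture φR_n = 0.75×0.6×450×10×148 = 299.7 kN; take 299.7 kN (rupture).
Governing: min(138.4, 299.7) = 138.4 kN → weld metal.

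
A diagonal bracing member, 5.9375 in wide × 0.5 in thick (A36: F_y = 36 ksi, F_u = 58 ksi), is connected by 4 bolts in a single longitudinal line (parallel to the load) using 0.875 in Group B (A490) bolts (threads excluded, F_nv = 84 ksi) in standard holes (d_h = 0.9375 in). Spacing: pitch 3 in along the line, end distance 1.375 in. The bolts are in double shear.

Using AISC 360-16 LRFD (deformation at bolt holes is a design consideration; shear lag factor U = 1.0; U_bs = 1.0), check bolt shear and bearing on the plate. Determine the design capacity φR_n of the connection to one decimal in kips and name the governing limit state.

160.7 kips (bearing governs)

Bolt shear: A_b = π(0.875)²/4 = 0.60132 in². φR_n = 0.75 × 84 × 0.60132 × 4 × 2 = 303.1 kips.
Bearing (0.5 in plate, F_u = 58 ksi): end bolts L_c = 1.375 − 0.9375/2 = 0.90625, R_n = min(1.2×0.90625×0.5×58, 2.4×0.875×0.5×58) = 31.538 kips/bolt; interior L_c = 3 − 0.9375 = 2.0625, R_n = 60.9 kips/bolt. φR_n = 0.75 × (1×31.538 + 3×60.9) = 160.7 kips.
Governing: min(303.1, 160.7) = 160.7 kips → bearing.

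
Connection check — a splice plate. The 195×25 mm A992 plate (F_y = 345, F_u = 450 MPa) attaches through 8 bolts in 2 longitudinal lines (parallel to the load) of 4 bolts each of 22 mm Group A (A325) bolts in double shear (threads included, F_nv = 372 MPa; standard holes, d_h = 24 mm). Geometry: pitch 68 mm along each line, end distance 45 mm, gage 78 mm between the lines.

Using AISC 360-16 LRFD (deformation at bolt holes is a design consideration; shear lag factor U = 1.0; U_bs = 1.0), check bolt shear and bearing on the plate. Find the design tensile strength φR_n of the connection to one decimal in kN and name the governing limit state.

Bolt shear: A_b = π(22)²/4 = 380.13 mm². φR_n = 0.75 × 372 × 380.13 × 8 × 2 = 1696.9 kN.
Bearing (25 mm plate, F_u = 450 MPa): end bolts L_c = 45 − 24/2 = 33, R_n = min(1.2×33×25×450, 2.4×22×25×450) = 445.5 kN/bolt; interior L_c = 68 − 24 = 44, R_n = 594 kN/bolt. φR_n = 0.75 × (2×445.5 + 6×594) = 3341.3 kN.
Governing: min(1696.9, 3341.3) = 1696.9 kN → bolt shear.

1696.9 kN (bolt shear governs)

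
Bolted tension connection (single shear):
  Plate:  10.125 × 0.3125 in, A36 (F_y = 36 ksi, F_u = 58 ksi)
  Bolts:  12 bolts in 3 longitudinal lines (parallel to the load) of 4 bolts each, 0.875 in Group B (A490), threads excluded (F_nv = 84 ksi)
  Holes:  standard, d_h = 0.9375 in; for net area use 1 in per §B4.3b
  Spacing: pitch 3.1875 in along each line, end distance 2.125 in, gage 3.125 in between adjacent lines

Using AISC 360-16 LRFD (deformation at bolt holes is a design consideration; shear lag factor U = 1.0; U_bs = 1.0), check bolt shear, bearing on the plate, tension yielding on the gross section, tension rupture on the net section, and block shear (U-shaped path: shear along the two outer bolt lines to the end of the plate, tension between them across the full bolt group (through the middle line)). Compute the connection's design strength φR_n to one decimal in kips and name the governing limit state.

96.9 kips (net-section rupture governs)

Bolt shear: A_b = π(0.875)²/4 = 0.60132 in². φR_n = 0.75 × 84 × 0.60132 × 12 × 1 = 454.6 kips.
Bearing (0.3125 in plate, F_u = 58 ksi): end bolts L_c = 2.125 − 0.9375/2 = 1.65625, R_n = min(1.2×1.65625×0.3125×58, 2.4×0.875×0.3125×58) = 36.023 kips/bolt; interior L_c = 3.1875 − 0.9375 = 2.25, R_n = 38.063 kips/bolt. φR_n = 0.75 × (3×36.023 + 9×38.063) = 338.0 kips.
Tension yield (gross): A_g = 10.125×0.3125 = 3.1641 in². φR_n = 0.90 × 36 × 3.1641 = 102.5 kips.
Tension rupture (net): A_n = (10.125 − 3×1)×0.3125 = 2.2266 in² (U = 1.0, A_e = A_n). φR_n = 0.75 × 58 × 2.2266 = 96.9 kips.
Block shear: shear path 2×[2.125+3×3.1875] = 2×11.6875 in, A_gv = 7.3047, A_nv = 2×(11.6875 − 3.5×1)×0.3125 = 5.1172 in²; tension across gage: (6.25 − 2×1)×0.3125 = 1.3281 in². R_n = min(0.6×58×5.1172, 0.6×36×7.3047) + 1.0×58×1.3281 = min(178.08, 157.78) + 77.03 = 234.81 kips. φR_n = 0.75 × 234.81 = 176.1 kips.
Governing: min(454.6, 338.0, 102.5, 96.9, 176.1) = 96.9 kips → net-section rupture.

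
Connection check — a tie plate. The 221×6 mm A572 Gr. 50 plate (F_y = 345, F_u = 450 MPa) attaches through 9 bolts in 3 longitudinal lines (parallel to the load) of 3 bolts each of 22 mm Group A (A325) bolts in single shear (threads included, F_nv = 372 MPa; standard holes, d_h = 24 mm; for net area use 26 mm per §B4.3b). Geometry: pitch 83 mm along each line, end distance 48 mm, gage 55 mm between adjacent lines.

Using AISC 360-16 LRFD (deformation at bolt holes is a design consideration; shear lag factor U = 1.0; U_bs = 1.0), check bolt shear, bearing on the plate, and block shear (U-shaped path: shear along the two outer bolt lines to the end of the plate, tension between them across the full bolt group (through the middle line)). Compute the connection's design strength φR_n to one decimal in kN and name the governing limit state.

Bolt shear: A_b = π(22)²/4 = 380.13 mm². φR_n = 0.75 × 372 × 380.13 × 9 × 1 = 954.5 kN.
Bearing (6 mm plate, F_u = 450 MPa): end bolts L_c = 48 − 24/2 = 36, R_n = min(1.2×36×6×450, 2.4×22×6×450) = 116.64 kN/bolt; interior L_c = 83 − 24 = 59, R_n = 142.56 kN/bolt. φR_n = 0.75 × (3×116.64 + 6×142.56) = 904.0 kN.
Block shear: shear path 2×[48+2×83] = 2×214 mm, A_gv = 2568, A_nv = 2×(214 − 2.5×26)×6 = 1788 mm²; tension across gage: (110 − 2×26)×6 = 348 mm². R_n = min(0.6×450×1788, 0.6×345×2568) + 1.0×450×348 = min(482.76, 531.58) + 156.6 = 639.36 kN. φR_n = 0.75 × 639.36 = 479.5 kN.
Governing: min(954.5, 904.0, 479.5) = 479.5 kN → block shear.

479.5 kN (block shear governs)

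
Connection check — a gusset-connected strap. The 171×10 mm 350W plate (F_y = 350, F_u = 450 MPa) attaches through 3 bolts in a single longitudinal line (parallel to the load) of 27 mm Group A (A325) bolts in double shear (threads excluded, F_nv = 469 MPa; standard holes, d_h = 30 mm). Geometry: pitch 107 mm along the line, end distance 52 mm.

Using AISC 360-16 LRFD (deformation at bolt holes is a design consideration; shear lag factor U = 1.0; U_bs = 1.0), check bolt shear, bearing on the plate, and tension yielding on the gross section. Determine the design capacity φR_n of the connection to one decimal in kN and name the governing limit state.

Bolt shear: A_b = π(27)²/4 = 572.56 mm². φR_n = 0.75 × 469 × 572.56 × 3 × 2 = 1208.4 kN.
Bearing (10 mm plate, F_u = 450 MPa): end bolts L_c = 52 − 30/2 = 37, R_n = min(1.2×37×10×450, 2.4×27×10×450) = 199.8 kN/bolt; interior L_c = 107 − 30 = 77, R_n = 291.6 kN/bolt. φR_n = 0.75 × (1×199.8 + 2×291.6) = 587.3 kN.
Tension yield (gross): A_g = 171×10 = 1710 mm². φR_n = 0.90 × 350 × 1710 = 538.7 kN.
Governing: min(1208.4, 587.3, 538.7) = 538.7 kN → gross-section yield.

538.7 kN (gross-section yield governs)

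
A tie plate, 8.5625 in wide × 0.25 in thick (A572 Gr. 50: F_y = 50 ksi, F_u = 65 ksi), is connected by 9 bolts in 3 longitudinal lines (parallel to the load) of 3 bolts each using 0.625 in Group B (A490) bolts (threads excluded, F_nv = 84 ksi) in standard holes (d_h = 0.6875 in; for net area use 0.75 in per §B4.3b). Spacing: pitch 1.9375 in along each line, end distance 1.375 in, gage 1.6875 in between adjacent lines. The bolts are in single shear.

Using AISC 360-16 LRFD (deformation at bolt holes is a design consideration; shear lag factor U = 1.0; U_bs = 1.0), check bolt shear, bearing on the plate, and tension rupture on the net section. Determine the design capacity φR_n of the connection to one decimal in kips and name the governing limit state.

Bolt shear: A_b = π(0.625)²/4 = 0.3068 in². φR_n = 0.75 × 84 × 0.3068 × 9 × 1 = 174.0 kips.
Bearing (0.25 in plate, F_u = 65 ksi): end bolts L_c = 1.375 − 0.6875/2 = 1.03125, R_n = min(1.2×1.03125×0.25×65, 2.4×0.625×0.25×65) = 20.109 kips/bolt; interior L_c = 1.9375 − 0.6875 = 1.25, R_n = 24.375 kips/bolt. φR_n = 0.75 × (3×20.109 + 6×24.375) = 154.9 kips.
Tension rupture (net): A_n = (8.5625 − 3×0.75)×0.25 = 1.5781 in² (U = 1.0, A_e = A_n). φR_n = 0.75 × 65 × 1.5781 = 76.9 kips.
Governing: min(174.0, 154.9, 76.9) = 76.9 kips → net-section rupture.

76.9 kips (net-section rupture governs)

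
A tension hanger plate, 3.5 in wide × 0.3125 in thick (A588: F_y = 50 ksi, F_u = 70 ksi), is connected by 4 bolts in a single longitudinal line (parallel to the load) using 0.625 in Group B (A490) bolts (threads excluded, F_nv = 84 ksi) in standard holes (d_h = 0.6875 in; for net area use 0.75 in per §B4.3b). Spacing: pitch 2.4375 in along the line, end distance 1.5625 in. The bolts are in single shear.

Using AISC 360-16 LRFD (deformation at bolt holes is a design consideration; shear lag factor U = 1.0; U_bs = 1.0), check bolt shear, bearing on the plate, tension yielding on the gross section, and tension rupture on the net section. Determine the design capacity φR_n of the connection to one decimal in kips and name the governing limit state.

Bolt shear: A_b = π(0.625)²/4 = 0.3068 in². φR_n = 0.75 × 84 × 0.3068 × 4 × 1 = 77.3 kips.
Bearing (0.3125 in plate, F_u = 70 ksi): end bolts L_c = 1.5625 − 0.6875/2 = 1.21875, R_n = min(1.2×1.21875×0.3125×70, 2.4×0.625×0.3125×70) = 31.992 kips/bolt; interior L_c = 2.4375 − 0.6875 = 1.75, R_n = 32.813 kips/bolt. φR_n = 0.75 × (1×31.992 + 3×32.813) = 97.8 kips.
Tension yield (gross): A_g = 3.5×0.3125 = 1.0938 in². φR_n = 0.90 × 50 × 1.0938 = 49.2 kips.
Tension rupture (net): A_n = (3.5 − 1×0.75)×0.3125 = 0.85938 in² (U = 1.0, A_e = A_n). φR_n = 0.75 × 70 × 0.85938 = 45.1 kips.
Governing: min(77.3, 97.8, 49.2, 45.1) = 45.1 kips → net-section rupture.

45.1 kips (net-section rupture governs)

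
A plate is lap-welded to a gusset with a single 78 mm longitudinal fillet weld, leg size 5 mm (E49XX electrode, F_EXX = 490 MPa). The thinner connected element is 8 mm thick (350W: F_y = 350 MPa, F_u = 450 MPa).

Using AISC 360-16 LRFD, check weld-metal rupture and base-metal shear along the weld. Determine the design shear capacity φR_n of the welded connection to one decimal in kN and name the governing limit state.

60.8 kN (weld metal governs)

Weld metal: throat = 0.707×5 = 3.535 mm, L = 78 mm. φR_n = 0.75 × 0.6 × 490 × 3.535 × 78 = 60.8 kN.
Base metal shear (8 mm plate): yield φR_n = 1.0×0.6×350×8×78 = 131.0 kN; rupture φR_n = 0.75×0.6×450×8×78 = 126.4 kN; take 126.4 kN (rupture).
Governing: min(60.8, 126.4) = 60.8 kN → weld metal.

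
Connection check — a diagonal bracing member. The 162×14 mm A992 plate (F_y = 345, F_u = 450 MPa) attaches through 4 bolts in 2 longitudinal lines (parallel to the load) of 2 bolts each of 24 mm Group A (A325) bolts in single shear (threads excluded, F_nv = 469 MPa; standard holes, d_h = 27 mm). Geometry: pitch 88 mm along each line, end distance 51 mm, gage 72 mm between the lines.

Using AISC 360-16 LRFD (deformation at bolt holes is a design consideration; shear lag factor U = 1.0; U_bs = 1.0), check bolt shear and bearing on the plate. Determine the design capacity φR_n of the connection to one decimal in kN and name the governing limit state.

636.5 kN (bolt shear governs)

Bolt shear: A_b = π(24)²/4 = 452.39 mm². φR_n = 0.75 × 469 × 452.39 × 4 × 1 = 636.5 kN.
Bearing (14 mm plate, F_u = 450 MPa): end bolts L_c = 51 − 27/2 = 37.5, R_n = min(1.2×37.5×14×450, 2.4×24×14×450) = 283.5 kN/bolt; interior L_c = 88 − 27 = 61, R_n = 362.88 kN/bolt. φR_n = 0.75 × (2×283.5 + 2×362.88) = 969.6 kN.
Governing: min(636.5, 969.6) = 636.5 kN → bolt shear.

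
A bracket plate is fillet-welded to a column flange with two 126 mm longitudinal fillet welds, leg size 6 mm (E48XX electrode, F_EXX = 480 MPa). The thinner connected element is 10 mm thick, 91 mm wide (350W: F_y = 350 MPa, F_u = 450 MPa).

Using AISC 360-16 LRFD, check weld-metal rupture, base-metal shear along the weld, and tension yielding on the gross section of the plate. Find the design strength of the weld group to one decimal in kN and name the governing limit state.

230.9 kN (weld metal governs)

Weld metal: throat = 0.707×6 = 4.242 mm, L = 2×126 = 252 mm. φR_n = 0.75 × 0.6 × 480 × 4.242 × 252 = 230.9 kN.
Base metal shear (10 mm plate): yield φR_n = 1.0×0.6×350×10×252 = 529.2 kN; rupture φR_n = 0.75×0.6×450×10×252 = 510.3 kN; take 510.3 kN (rupture).
Tension yield (gross): A_g = 91×10 = 910 mm². φR_n = 0.90 × 350 × 910 = 286.7 kN.
Governing: min(230.9, 510.3, 286.7) = 230.9 kN → weld metal.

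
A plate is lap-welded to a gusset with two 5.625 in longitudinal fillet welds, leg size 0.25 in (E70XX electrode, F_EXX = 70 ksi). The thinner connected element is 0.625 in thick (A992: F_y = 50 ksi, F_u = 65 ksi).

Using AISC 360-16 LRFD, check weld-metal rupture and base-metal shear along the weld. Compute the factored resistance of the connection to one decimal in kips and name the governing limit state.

62.6 kips (weld metal governs)

Weld metal: throat = 0.707×0.25 = 0.17675 in, L = 2×5.625 = 11.25 in. φR_n = 0.75 × 0.6 × 70 × 0.17675 × 11.25 = 62.6 kips.
Base metal shear (0.625 in plate): yield φR_n = 1.0×0.6×50×0.625×11.25 = 210.9 kips; rupture φR_n = 0.75×0.6×65×0.625×11.25 = 205.7 kips; take 205.7 kips (rupture).
Governing: min(62.6, 205.7) = 62.6 kips → weld metal.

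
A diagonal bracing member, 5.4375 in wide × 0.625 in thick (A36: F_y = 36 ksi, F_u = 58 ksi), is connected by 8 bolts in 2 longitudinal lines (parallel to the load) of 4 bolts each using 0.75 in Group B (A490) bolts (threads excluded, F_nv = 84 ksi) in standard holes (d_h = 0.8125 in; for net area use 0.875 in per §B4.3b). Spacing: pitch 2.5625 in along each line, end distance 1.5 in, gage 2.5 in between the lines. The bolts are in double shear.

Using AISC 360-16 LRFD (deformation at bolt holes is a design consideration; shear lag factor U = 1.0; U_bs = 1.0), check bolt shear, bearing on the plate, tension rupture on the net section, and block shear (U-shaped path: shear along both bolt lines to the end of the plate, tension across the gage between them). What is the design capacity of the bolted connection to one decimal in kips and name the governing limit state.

100.3 kips (net-section rupture governs)

Bolt shear: A_b = π(0.75)²/4 = 0.44179 in². φR_n = 0.75 × 84 × 0.44179 × 8 × 2 = 445.3 kips.
Bearing (0.625 in plate, F_u = 58 ksi): end bolts L_c = 1.5 − 0.8125/2 = 1.09375, R_n = min(1.2×1.09375×0.625×58, 2.4×0.75×0.625×58) = 47.578 kips/bolt; interior L_c = 2.5625 − 0.8125 = 1.75, R_n = 65.25 kips/bolt. φR_n = 0.75 × (2×47.578 + 6×65.25) = 365.0 kips.
Tension rupture (net): A_n = (5.4375 − 2×0.875)×0.625 = 2.3047 in² (U = 1.0, A_e = A_n). φR_n = 0.75 × 58 × 2.3047 = 100.3 kips.
Block shear: shear path 2×[1.5+3×2.5625] = 2×9.1875 in, A_gv = 11.484, A_nv = 2×(9.1875 − 3.5×0.875)×0.625 = 7.6563 in²; tension across gage: (2.5 − 1×0.875)×0.625 = 1.0156 in². R_n = min(0.6×58×7.6563, 0.6×36×11.484) + 1.0×58×1.0156 = min(266.44, 248.05) + 58.905 = 306.96 kips. φR_n = 0.75 × 306.96 = 230.2 kips.
Governing: min(445.3, 365.0, 100.3, 230.2) = 100.3 kips → net-section rupture.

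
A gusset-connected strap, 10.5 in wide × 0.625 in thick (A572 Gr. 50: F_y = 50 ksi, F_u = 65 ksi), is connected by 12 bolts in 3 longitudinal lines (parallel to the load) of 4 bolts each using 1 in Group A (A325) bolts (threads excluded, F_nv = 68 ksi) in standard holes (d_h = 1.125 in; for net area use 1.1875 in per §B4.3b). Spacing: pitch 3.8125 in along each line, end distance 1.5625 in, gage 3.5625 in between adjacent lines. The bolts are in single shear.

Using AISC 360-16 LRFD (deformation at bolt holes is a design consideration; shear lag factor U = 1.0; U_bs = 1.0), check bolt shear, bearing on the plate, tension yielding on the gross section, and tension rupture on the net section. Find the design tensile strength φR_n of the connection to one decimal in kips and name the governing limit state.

211.4 kips (net-section rupture governs)

Bolt shear: A_b = π(1)²/4 = 0.7854 in². φR_n = 0.75 × 68 × 0.7854 × 12 × 1 = 480.7 kips.
Bearing (0.625 in plate, F_u = 65 ksi): end bolts L_c = 1.5625 − 1.125/2 = 1, R_n = min(1.2×1×0.625×65, 2.4×1×0.625×65) = 48.75 kips/bolt; interior L_c = 3.8125 − 1.125 = 2.6875, R_n = 97.5 kips/bolt. φR_n = 0.75 × (3×48.75 + 9×97.5) = 767.8 kips.
Tension yield (gross): A_g = 10.5×0.625 = 6.5625 in². φR_n = 0.90 × 50 × 6.5625 = 295.3 kips.
Tension rupture (net): A_n = (10.5 − 3×1.1875)×0.625 = 4.3359 in² (U = 1.0, A_e = A_n). φR_n = 0.75 × 65 × 4.3359 = 211.4 kips.
Governing: min(480.7, 767.8, 295.3, 211.4) = 211.4 kips → net-section rupture.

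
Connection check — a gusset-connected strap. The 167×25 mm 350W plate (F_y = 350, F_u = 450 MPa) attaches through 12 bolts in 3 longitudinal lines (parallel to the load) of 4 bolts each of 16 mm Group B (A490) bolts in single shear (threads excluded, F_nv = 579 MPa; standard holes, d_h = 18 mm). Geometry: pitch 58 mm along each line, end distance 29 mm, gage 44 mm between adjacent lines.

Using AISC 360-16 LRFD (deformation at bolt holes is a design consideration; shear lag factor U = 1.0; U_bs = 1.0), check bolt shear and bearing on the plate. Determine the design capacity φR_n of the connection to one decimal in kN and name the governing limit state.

1047.7 kN (bolt shear governs)

Bolt shear: A_b = π(16)²/4 = 201.06 mm². φR_n = 0.75 × 579 × 201.06 × 12 × 1 = 1047.7 kN.
Bearing (25 mm plate, F_u = 450 MPa): end bolts L_c = 29 − 18/2 = 20, R_n = min(1.2×20×25×450, 2.4×16×25×450) = 270 kN/bolt; interior L_c = 58 − 18 = 40, R_n = 432 kN/bolt. φR_n = 0.75 × (3×270 + 9×432) = 3523.5 kN.
Governing: min(1047.7, 3523.5) = 1047.7 kN → bolt shear.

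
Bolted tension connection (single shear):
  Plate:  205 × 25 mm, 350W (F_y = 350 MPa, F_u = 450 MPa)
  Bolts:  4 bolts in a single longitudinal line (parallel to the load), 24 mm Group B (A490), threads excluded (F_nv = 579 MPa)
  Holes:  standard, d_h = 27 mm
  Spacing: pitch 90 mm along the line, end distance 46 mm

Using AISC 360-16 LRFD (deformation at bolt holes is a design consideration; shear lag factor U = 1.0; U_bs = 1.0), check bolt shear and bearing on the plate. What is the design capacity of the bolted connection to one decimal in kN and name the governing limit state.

Bolt shear: A_b = π(24)²/4 = 452.39 mm². φR_n = 0.75 × 579 × 452.39 × 4 × 1 = 785.8 kN.
Bearing (25 mm plate, F_u = 450 MPa): end bolts L_c = 46 − 27/2 = 32.5, R_n = min(1.2×32.5×25×450, 2.4×24×25×450) = 438.75 kN/bolt; interior L_c = 90 − 27 = 63, R_n = 648 kN/bolt. φR_n = 0.75 × (1×438.75 + 3×648) = 1787.1 kN.
Governing: min(785.8, 1787.1) = 785.8 kN → bolt shear.

785.8 kN (bolt shear governs)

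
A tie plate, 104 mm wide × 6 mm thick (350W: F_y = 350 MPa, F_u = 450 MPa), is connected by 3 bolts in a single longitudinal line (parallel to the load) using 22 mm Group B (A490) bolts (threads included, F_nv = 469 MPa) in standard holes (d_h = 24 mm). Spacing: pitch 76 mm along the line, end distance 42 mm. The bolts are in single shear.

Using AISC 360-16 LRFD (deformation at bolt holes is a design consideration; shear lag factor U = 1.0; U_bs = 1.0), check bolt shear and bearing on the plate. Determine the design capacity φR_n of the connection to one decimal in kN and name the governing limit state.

Bolt shear: A_b = π(22)²/4 = 380.13 mm². φR_n = 0.75 × 469 × 380.13 × 3 × 1 = 401.1 kN.
Bearing (6 mm plate, F_u = 450 MPa): end bolts L_c = 42 − 24/2 = 30, R_n = min(1.2×30×6×450, 2.4×22×6×450) = 97.2 kN/bolt; interior L_c = 76 − 24 = 52, R_n = 142.56 kN/bolt. φR_n = 0.75 × (1×97.2 + 2×142.56) = 286.7 kN.
Governing: min(401.1, 286.7) = 286.7 kN → bearing.

286.7 kN (bearing governs)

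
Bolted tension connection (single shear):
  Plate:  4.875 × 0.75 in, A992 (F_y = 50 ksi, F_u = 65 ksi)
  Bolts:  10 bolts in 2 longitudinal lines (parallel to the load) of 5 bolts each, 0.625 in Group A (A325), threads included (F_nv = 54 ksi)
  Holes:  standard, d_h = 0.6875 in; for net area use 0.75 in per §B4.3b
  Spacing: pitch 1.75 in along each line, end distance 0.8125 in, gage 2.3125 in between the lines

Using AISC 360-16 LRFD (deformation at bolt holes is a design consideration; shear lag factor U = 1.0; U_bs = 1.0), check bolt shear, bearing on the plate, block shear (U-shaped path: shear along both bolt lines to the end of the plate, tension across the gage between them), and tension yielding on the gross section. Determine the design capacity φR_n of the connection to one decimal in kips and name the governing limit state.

Bolt shear: A_b = π(0.625)²/4 = 0.3068 in². φR_n = 0.75 × 54 × 0.3068 × 10 × 1 = 124.3 kips.
Bearing (0.75 in plate, F_u = 65 ksi): end bolts L_c = 0.8125 − 0.6875/2 = 0.46875, R_n = min(1.2×0.46875×0.75×65, 2.4×0.625×0.75×65) = 27.422 kips/bolt; interior L_c = 1.75 − 0.6875 = 1.0625, R_n = 62.156 kips/bolt. φR_n = 0.75 × (2×27.422 + 8×62.156) = 414.1 kips.
Block shear: shear path 2×[0.8125+4×1.75] = 2×7.8125 in, A_gv = 11.719, A_nv = 2×(7.8125 − 4.5×0.75)×0.75 = 6.6563 in²; tension across gage: (2.3125 − 1×0.75)×0.75 = 1.1719 in². R_n = min(0.6×65×6.6563, 0.6×50×11.719) + 1.0×65×1.1719 = min(259.6, 351.57) + 76.174 = 335.77 kips. φR_n = 0.75 × 335.77 = 251.8 kips.
Tension yield (gross): A_g = 4.875×0.75 = 3.6563 in². φR_n = 0.90 × 50 × 3.6563 = 164.5 kips.
Governing: min(124.3, 414.1, 251.8, 164.5) = 124.3 kips → bolt shear.

124.3 kips (bolt shear governs)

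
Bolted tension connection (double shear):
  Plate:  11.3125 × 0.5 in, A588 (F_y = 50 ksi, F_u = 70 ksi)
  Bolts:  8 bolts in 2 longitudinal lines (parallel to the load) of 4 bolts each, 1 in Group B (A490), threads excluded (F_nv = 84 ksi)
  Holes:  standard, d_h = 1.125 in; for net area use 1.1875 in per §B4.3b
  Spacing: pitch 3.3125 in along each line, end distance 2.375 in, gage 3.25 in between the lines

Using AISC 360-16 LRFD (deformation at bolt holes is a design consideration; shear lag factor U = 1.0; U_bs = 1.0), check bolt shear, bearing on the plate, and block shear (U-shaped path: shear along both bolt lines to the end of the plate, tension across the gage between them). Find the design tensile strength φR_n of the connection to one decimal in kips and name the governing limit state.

Bolt shear: A_b = π(1)²/4 = 0.7854 in². φR_n = 0.75 × 84 × 0.7854 × 8 × 2 = 791.7 kips.
Bearing (0.5 in plate, F_u = 70 ksi): end bolts L_c = 2.375 − 1.125/2 = 1.8125, R_n = min(1.2×1.8125×0.5×70, 2.4×1×0.5×70) = 76.125 kips/bolt; interior L_c = 3.3125 − 1.125 = 2.1875, R_n = 84 kips/bolt. φR_n = 0.75 × (2×76.125 + 6×84) = 492.2 kips.
Block shear: shear path 2×[2.375+3×3.3125] = 2×12.3125 in, A_gv = 12.313, A_nv = 2×(12.3125 − 3.5×1.1875)×0.5 = 8.1563 in²; tension across gage: (3.25 − 1×1.1875)×0.5 = 1.0313 in². R_n = min(0.6×70×8.1563, 0.6×50×12.313) + 1.0×70×1.0313 = min(342.56, 369.39) + 72.191 = 414.75 kips. φR_n = 0.75 × 414.75 = 311.1 kips.
Governing: min(791.7, 492.2, 311.1) = 311.1 kips → block shear.

311.1 kips (block shear governs)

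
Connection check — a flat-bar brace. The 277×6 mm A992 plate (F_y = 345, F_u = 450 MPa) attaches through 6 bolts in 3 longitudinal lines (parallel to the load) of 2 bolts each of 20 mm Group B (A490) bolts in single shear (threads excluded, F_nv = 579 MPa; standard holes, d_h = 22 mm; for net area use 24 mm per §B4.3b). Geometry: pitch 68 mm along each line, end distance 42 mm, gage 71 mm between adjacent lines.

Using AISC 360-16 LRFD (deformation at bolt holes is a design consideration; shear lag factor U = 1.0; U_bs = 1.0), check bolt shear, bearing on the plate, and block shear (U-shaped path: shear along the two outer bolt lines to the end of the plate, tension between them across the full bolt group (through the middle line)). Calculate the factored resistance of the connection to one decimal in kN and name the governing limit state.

370.2 kN (block shear governs)

Bolt shear: A_b = π(20)²/4 = 314.16 mm². φR_n = 0.75 × 579 × 314.16 × 6 × 1 = 818.5 kN.
Bearing (6 mm plate, F_u = 450 MPa): end bolts L_c = 42 − 22/2 = 31, R_n = min(1.2×31×6×450, 2.4×20×6×450) = 100.44 kN/bolt; interior L_c = 68 − 22 = 46, R_n = 129.6 kN/bolt. φR_n = 0.75 × (3×100.44 + 3×129.6) = 517.6 kN.
Block shear: shear path 2×[42+1×68] = 2×110 mm, A_gv = 1320, A_nv = 2×(110 − 1.5×24)×6 = 888 mm²; tension across gage: (142 − 2×24)×6 = 564 mm². R_n = min(0.6×450×888, 0.6×345×1320) + 1.0×450×564 = min(239.76, 273.24) + 253.8 = 493.56 kN. φR_n = 0.75 × 493.56 = 370.2 kN.
Governing: min(818.5, 517.6, 370.2) = 370.2 kN → block shear.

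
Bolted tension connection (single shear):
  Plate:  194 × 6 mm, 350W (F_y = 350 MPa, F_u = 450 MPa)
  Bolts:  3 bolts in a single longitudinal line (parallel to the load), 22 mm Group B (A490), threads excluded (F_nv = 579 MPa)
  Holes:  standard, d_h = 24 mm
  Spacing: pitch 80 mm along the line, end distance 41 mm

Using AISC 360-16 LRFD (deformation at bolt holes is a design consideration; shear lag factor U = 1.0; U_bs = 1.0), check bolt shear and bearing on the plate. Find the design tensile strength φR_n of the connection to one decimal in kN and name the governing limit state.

Bolt shear: A_b = π(22)²/4 = 380.13 mm². φR_n = 0.75 × 579 × 380.13 × 3 × 1 = 495.2 kN.
Bearing (6 mm plate, F_u = 450 MPa): end bolts L_c = 41 − 24/2 = 29, R_n = min(1.2×29×6×450, 2.4×22×6×450) = 93.96 kN/bolt; interior L_c = 80 − 24 = 56, R_n = 142.56 kN/bolt. φR_n = 0.75 × (1×93.96 + 2×142.56) = 284.3 kN.
Governing: min(495.2, 284.3) = 284.3 kN → bearing.

284.3 kN (bearing governs)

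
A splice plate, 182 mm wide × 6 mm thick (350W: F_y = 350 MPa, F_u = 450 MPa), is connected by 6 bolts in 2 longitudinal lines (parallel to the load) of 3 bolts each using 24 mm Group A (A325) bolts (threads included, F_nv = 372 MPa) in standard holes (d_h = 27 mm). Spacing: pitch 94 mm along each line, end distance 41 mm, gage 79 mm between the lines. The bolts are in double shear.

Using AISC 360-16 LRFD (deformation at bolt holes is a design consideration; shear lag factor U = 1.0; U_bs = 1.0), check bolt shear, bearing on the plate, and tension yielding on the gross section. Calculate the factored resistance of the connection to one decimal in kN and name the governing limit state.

Bolt shear: A_b = π(24)²/4 = 452.39 mm². φR_n = 0.75 × 372 × 452.39 × 6 × 2 = 1514.6 kN.
Bearing (6 mm plate, F_u = 450 MPa): end bolts L_c = 41 − 27/2 = 27.5, R_n = min(1.2×27.5×6×450, 2.4×24×6×450) = 89.1 kN/bolt; interior L_c = 94 − 27 = 67, R_n = 155.52 kN/bolt. φR_n = 0.75 × (2×89.1 + 4×155.52) = 600.2 kN.
Tension yield (gross): A_g = 182×6 = 1092 mm². φR_n = 0.90 × 350 × 1092 = 344.0 kN.
Governing: min(1514.6, 600.2, 344.0) = 344.0 kN → gross-section yield.

344.0 kN (gross-section yield governs)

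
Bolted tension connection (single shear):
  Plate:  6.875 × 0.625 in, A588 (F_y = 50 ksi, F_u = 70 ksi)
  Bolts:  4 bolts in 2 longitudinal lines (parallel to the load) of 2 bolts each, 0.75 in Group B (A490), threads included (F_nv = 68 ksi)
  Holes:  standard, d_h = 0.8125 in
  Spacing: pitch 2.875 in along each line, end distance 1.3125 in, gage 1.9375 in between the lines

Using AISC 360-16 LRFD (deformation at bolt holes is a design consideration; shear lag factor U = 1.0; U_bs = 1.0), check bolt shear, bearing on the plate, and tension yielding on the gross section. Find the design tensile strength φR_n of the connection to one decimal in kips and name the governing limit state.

90.1 kips (bolt shear governs)

Bolt shear: A_b = π(0.75)²/4 = 0.44179 in². φR_n = 0.75 × 68 × 0.44179 × 4 × 1 = 90.1 kips.
Bearing (0.625 in plate, F_u = 70 ksi): end bolts L_c = 1.3125 − 0.8125/2 = 0.90625, R_n = min(1.2×0.90625×0.625×70, 2.4×0.75×0.625×70) = 47.578 kips/bolt; interior L_c = 2.875 − 0.8125 = 2.0625, R_n = 78.75 kips/bolt. φR_n = 0.75 × (2×47.578 + 2×78.75) = 189.5 kips.
Tension yield (gross): A_g = 6.875×0.625 = 4.2969 in². φR_n = 0.90 × 50 × 4.2969 = 193.4 kips.
Governing: min(90.1, 189.5, 193.4) = 90.1 kips → bolt shear.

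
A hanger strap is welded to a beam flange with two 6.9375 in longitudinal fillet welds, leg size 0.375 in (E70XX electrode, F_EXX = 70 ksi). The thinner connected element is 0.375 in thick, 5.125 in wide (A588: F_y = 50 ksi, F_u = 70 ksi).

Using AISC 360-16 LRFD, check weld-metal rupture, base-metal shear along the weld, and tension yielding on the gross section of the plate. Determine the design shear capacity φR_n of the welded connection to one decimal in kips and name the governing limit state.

Weld metal: throat = 0.707×0.375 = 0.26513 in, L = 2×6.9375 = 13.875 in. φR_n = 0.75 × 0.6 × 70 × 0.26513 × 13.875 = 115.9 kips.
Base metal shear (0.375 in plate): yield φR_n = 1.0×0.6×50×0.375×13.875 = 156.1 kips; rupture φR_n = 0.75×0.6×70×0.375×13.875 = 163.9 kips; take 156.1 kips (yield).
Tension yield (gross): A_g = 5.125×0.375 = 1.9219 in². φR_n = 0.90 × 50 × 1.9219 = 86.5 kips.
Governing: min(115.9, 156.1, 86.5) = 86.5 kips → gross-section yield.

86.5 kips (gross-section yield governs)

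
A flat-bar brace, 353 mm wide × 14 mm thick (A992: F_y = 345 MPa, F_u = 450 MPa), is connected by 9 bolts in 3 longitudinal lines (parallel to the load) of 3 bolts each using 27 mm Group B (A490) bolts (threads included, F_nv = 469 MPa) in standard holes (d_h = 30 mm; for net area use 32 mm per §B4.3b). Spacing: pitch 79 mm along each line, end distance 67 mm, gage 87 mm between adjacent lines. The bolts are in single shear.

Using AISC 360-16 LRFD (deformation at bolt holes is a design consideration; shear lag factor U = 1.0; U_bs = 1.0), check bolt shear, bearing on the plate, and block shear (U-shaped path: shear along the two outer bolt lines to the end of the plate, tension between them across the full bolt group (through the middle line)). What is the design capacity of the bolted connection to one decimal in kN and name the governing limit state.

1341.9 kN (block shear governs)

Bolt shear: A_b = π(27)²/4 = 572.56 mm². φR_n = 0.75 × 469 × 572.56 × 9 × 1 = 1812.6 kN.
Bearing (14 mm plate, F_u = 450 MPa): end bolts L_c = 67 − 30/2 = 52, R_n = min(1.2×52×14×450, 2.4×27×14×450) = 393.12 kN/bolt; interior L_c = 79 − 30 = 49, R_n = 370.44 kN/bolt. φR_n = 0.75 × (3×393.12 + 6×370.44) = 2551.5 kN.
Block shear: shear path 2×[67+2×79] = 2×225 mm, A_gv = 6300, A_nv = 2×(225 − 2.5×32)×14 = 4060 mm²; tension across gage: (174 − 2×32)×14 = 1540 mm². R_n = min(0.6×450×4060, 0.6×345×6300) + 1.0×450×1540 = min(1096.2, 1304.1) + 693 = 1789.2 kN. φR_n = 0.75 × 1789.2 = 1341.9 kN.
Governing: min(1812.6, 2551.5, 1341.9) = 1341.9 kN → block shear.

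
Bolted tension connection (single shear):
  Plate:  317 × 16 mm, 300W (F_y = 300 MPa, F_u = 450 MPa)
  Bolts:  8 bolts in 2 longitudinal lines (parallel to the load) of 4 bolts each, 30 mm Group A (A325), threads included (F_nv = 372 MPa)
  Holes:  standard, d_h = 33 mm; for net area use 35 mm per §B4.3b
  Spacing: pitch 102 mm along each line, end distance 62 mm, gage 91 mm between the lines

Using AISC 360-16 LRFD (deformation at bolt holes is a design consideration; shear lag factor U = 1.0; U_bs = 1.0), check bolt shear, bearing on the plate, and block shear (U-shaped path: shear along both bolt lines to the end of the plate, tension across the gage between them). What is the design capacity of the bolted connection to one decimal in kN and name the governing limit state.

Bolt shear: A_b = π(30)²/4 = 706.86 mm². φR_n = 0.75 × 372 × 706.86 × 8 × 1 = 1577.7 kN.
Bearing (16 mm plate, F_u = 450 MPa): end bolts L_c = 62 − 33/2 = 45.5, R_n = min(1.2×45.5×16×450, 2.4×30×16×450) = 393.12 kN/bolt; interior L_c = 102 − 33 = 69, R_n = 518.4 kN/bolt. φR_n = 0.75 × (2×393.12 + 6×518.4) = 2922.5 kN.
Block shear: shear path 2×[62+3×102] = 2×368 mm, A_gv = 11776, A_nv = 2×(368 − 3.5×35)×16 = 7856 mm²; tension across gage: (91 − 1×35)×16 = 896 mm². R_n = min(0.6×450×7856, 0.6×300×11776) + 1.0×450×896 = min(2121.1, 2119.7) + 403.2 = 2522.9 kN. φR_n = 0.75 × 2522.9 = 1892.2 kN.
Governing: min(1577.7, 2922.5, 1892.2) = 1577.7 kN → bolt shear.

1577.7 kN (bolt shear governs)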